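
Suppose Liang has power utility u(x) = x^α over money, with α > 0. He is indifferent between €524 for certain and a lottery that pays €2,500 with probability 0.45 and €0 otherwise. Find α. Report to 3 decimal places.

α ≈ 0.511

The lottery's expected utility is 0.45·u(2500) + 0.55·u(0) = 0.45·2500^α (since u(0) = 0 for α > 0).
Setting u(524) equal to that: 524^α = 0.45·2500^α ⇒ (524/2500)^α = 0.45.
Take logs: α = ln 0.45 / ln(524/2500) ≈ 0.51103.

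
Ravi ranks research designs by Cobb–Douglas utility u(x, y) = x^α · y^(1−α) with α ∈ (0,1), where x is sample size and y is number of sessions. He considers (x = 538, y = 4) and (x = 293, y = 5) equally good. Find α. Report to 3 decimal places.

α ≈ 0.269

Set the two utilities equal: 538^α·4^(1−α) = 293^α·5^(1−α).
Rearrange to (538/293)^α = (5/4)^(1−α) and take logs: α·0.607686 = (1−α)·0.223144.
So α/(1−α) = (0.223144)/(0.607686) = 0.367203, and α = 0.367203/1.367203 ≈ 0.269.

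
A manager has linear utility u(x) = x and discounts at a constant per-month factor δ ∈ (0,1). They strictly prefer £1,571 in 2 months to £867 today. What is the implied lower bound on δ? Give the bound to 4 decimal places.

Under u(x) = x this choice says 867 < δ^2·1571.
So δ^2 > 867/1571 = 0.55188; taking the square root of both positive sides preserves the inequality.
δ > 0.55188^(1/2) = 0.7429.

δ > 0.7429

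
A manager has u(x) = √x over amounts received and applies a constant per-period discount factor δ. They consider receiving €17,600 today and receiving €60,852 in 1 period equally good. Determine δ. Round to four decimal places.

δ ≈ 0.5378

The payoff in 1 period is discounted by δ, so u(17600) = δ·u(60852) and δ = u(17600)/u(60852).
With u(x) = √x: δ = √17600/√60852 = √(17600/60852) = 0.53780.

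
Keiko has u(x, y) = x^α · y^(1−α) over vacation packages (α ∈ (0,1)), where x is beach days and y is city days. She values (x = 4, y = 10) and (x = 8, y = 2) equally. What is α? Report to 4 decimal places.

α ≈ 0.6990

Indifference: 4^α · 10^(1−α) = 8^α · 2^(1−α).
Rearrange to (4/8)^α = (2/10)^(1−α) and take logs: α·-0.6931472 = (1−α)·-1.6094379.
With A = -0.6931472 and B = -1.6094379: α·A = (1−α)·B, so α = B/(A+B) = -1.6094379/-2.3025851 ≈ 0.6990.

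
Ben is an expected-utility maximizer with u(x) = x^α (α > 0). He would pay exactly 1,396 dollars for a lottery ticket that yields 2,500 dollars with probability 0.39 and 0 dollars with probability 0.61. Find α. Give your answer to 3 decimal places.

Since u(0) = 0, the lottery's EU is 0.39·2500^α.
Setting u(1396) equal to that: 1396^α = 0.39·2500^α ⇒ (1396/2500)^α = 0.39.
α = ln(0.39) / ln(1396/2500) = -0.941609/-0.582680 ≈ 1.616.

α ≈ 1.616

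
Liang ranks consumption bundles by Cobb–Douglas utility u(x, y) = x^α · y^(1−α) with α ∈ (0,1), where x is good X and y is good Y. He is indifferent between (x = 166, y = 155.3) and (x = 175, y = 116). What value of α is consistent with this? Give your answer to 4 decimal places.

Indifference: 166^α · 155.3^(1−α) = 175^α · 116^(1−α).
(166/175)^α = (116/155.3)^(1−α); take logs: α·ln(166/175) = (1−α)·ln(116/155.3), i.e. α·-0.0527982 = (1−α)·-0.2917685.
So α/(1−α) = (-0.2917685)/(-0.0527982) = 5.5261070, and α = 5.5261070/6.5261070 ≈ 0.8468.

α ≈ 0.8468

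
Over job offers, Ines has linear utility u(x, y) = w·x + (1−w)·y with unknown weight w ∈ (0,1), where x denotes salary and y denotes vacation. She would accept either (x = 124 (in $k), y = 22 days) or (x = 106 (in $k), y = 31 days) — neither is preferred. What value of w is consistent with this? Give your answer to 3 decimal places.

w = 0.333

Equating utilities: w·124 + (1−w)·22 = w·106 + (1−w)·31.
Rearranging, 18·w − 9·(1−w) = 0.
So w/(1−w) = 9/18 = 0.5000, giving w = 9/(18+9) = 0.333.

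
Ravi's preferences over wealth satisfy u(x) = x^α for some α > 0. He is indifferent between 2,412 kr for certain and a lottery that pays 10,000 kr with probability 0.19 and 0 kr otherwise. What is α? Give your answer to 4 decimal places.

EU(lottery) = 0.19·10000^α + 0.81·0 = 0.19·10000^α.
Equating: 2412^α = 0.19·10000^α, i.e. 0.2412^α = 0.19.
α = ln(0.19) / ln(2412/10000) = -1.6607312/-1.4221288 ≈ 1.1678.

α ≈ 1.1678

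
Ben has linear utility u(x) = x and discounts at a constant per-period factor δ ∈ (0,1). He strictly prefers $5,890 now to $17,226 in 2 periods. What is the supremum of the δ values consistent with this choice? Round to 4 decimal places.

Comparing present values: 5890 > δ^2·17226.
Hence δ^2 < 5890/17226 = 0.34192, and x ↦ x^(1/2) is increasing on (0,∞).
δ < 0.34192^(1/2) = 0.5847.

δ < 0.5847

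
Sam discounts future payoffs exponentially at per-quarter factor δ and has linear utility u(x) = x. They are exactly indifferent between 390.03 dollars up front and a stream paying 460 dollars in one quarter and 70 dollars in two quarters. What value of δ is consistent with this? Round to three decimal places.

δ ≈ 0.760

Present value of the stream is 460·δ + 70·δ². Indifference gives 460δ + 70δ² = 390.03.
So 70δ² + 460δ − 390.03 = 0.
By the quadratic formula (taking the positive root), δ = (−460 + √320808.40) / 140 ≈ 0.760.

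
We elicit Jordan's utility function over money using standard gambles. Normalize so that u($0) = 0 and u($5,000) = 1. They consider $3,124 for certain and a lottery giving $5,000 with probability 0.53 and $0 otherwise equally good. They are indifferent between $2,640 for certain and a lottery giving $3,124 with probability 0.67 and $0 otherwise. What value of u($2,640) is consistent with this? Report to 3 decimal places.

0.355

The first gamble pins u($3,124): it must equal 0.53·1 + 0.47·0 = 0.53.
Then u($2,640) = 0.67·u($3,124) + 0.33·u($0) = 0.67·0.53 + 0.33·0.00 = 0.3551.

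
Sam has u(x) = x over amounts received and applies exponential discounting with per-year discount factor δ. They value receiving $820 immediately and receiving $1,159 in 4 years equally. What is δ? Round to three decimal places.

δ ≈ 0.917

Indifference means u(820) = δ^4 · u(1159), so δ^4 = u(820)/u(1159).
With u(x) = x: δ^4 = 820/1159 = 0.70751.
So δ = 0.70751^(1/4) ≈ 0.917.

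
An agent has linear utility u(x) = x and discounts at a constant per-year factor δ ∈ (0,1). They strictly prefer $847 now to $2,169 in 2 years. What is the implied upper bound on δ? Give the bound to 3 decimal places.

δ < 0.625

The preference means 847 > δ^2·2169.
Hence δ^2 < 847/2169 = 0.39050, and x ↦ x^(1/2) is increasing on (0,∞).
δ < (847/2169)^(1/2) ≈ 0.625.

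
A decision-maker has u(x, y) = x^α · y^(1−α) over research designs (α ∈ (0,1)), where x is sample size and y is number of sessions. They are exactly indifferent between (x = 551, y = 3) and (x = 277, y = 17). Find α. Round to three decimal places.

The Cobb–Douglas utilities coincide, so 551^α·3^(1−α) = 277^α·17^(1−α).
Taking logs: α·ln 551 + (1−α)·ln 3 = α·ln 277 + (1−α)·ln 17, i.e. α·0.687717 = (1−α)·1.734601.
So α/(1−α) = (1.734601)/(0.687717) = 2.522260, and α = 2.522260/3.522260 ≈ 0.716.

α ≈ 0.716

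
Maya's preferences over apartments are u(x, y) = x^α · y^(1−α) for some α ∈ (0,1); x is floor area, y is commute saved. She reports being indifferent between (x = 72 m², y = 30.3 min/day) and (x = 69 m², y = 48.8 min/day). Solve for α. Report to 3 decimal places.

Indifference: 72^α · 30.3^(1−α) = 69^α · 48.8^(1−α).
Rearrange to (72/69)^α = (48.8/30.3)^(1−α) and take logs: α·0.042560 = (1−α)·0.476583.
Thus α·(0.519143) = 0.476583, so α = 0.476583/0.519143 ≈ 0.918.

α ≈ 0.918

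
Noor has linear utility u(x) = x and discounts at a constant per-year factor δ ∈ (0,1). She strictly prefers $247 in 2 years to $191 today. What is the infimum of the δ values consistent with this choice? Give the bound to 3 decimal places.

δ > 0.879

Comparing present values: 191 < δ^2·247.
Hence δ^2 > 191/247 = 0.77328, and x ↦ x^(1/2) is increasing on (0,∞).
δ > 0.77328^(1/2) = 0.879.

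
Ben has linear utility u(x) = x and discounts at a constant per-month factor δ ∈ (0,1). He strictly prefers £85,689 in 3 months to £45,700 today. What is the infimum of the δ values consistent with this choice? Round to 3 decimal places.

Under u(x) = x this choice says 45700 < δ^3·85689.
So δ^3 > 45700/85689 = 0.53332; taking the cube root of both positive sides preserves the inequality.
δ > 0.53332^(1/3) = 0.811.

δ > 0.811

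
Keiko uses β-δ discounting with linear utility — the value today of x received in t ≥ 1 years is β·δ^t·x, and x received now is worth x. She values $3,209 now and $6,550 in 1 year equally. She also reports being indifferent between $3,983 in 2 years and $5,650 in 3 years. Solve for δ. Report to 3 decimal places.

δ ≈ 0.705

From the later pair, β·δ^2·3983 = β·δ^3·5650; dividing through, δ = 3983/5650 = 0.70496.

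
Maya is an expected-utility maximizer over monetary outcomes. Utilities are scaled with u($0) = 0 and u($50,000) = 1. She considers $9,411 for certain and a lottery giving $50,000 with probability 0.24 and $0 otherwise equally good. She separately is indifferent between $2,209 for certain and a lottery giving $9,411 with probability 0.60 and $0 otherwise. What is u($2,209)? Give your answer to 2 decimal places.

0.14

The first gamble pins u($9,411): it must equal 0.24·1 + 0.76·0 = 0.24.
Chaining: u($2,209) = 0.60·0.24 + 0.40·0.00 = 0.1440.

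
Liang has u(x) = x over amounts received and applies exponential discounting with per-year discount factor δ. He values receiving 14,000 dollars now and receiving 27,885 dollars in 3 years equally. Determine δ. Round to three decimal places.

δ ≈ 0.795

The payoff in 3 years is discounted by δ^3, so u(14000) = δ^3·u(27885) and δ^3 = u(14000)/u(27885).
With u(x) = x: δ^3 = 14000/27885 = 0.50206.
So δ = 0.50206^(1/3) ≈ 0.795.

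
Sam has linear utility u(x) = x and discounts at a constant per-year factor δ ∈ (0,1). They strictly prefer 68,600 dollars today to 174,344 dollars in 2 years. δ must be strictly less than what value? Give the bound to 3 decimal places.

The preference means 68600 > δ^2·174344.
So δ^2 < 68600/174344 = 0.39347; taking the square root of both positive sides preserves the inequality.
δ < (68600/174344)^(1/2) ≈ 0.627.

δ < 0.627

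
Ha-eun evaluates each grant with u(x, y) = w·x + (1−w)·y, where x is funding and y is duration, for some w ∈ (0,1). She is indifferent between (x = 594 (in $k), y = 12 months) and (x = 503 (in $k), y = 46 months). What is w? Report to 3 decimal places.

Indifference: w·594 + (1−w)·12 = w·503 + (1−w)·46.
Rearranging, 91·w − 34·(1−w) = 0.
So w/(1−w) = 34/91 = 0.3736, giving w = 34/(91+34) = 0.272.

w = 0.272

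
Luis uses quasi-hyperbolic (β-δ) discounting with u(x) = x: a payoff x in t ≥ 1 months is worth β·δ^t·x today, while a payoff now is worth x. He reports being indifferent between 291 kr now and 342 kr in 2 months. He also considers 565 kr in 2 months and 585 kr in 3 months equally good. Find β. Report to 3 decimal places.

Both payoffs in the second observation are in the future, so β drops out: δ^2·565 = δ^3·585 ⇒ δ = 565/585 = 0.96581.
The first indifference: 291 = β·δ^2·342, so β = 291/(δ^2·342) = 291/(0.93279·342) ≈ 0.912.

β ≈ 0.912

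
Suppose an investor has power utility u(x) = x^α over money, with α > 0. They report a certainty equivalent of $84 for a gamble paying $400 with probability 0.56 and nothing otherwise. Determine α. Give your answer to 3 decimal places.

The lottery's expected utility is 0.56·u(400) + 0.44·u(0) = 0.56·400^α (since u(0) = 0 for α > 0).
Setting u(84) equal to that: 84^α = 0.56·400^α ⇒ (84/400)^α = 0.56.
Taking logs: α·ln(84/400) = ln(0.56), so α = -0.579818 / -1.560648 ≈ 0.372.

α ≈ 0.372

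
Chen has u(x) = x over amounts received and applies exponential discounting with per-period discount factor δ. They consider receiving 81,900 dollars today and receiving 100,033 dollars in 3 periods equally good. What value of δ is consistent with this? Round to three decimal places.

δ ≈ 0.936

The payoff in 3 periods is discounted by δ^3, so u(81900) = δ^3·u(100033) and δ^3 = u(81900)/u(100033).
With u(x) = x: δ^3 = 81900/100033 = 0.81873.
So δ = 0.81873^(1/3) ≈ 0.936.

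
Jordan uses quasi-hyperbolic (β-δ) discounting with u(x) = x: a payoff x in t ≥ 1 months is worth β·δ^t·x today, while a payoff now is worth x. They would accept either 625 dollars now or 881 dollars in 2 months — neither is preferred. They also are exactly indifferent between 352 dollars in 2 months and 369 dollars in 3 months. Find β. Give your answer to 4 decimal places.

The second indifference involves only future payoffs, so β cancels: β·δ^2·352 = β·δ^3·369, giving δ = 352/369 = 0.95393.
Now use the now-vs-future pair: 625 = β·δ^2·881 gives β = 625/(0.90998·881) ≈ 0.7796.

β ≈ 0.7796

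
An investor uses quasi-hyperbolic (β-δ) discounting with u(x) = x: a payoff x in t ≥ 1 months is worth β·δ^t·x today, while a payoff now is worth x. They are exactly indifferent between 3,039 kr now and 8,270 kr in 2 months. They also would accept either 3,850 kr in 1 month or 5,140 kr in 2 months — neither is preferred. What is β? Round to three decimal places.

The second indifference involves only future payoffs, so β cancels: β·δ^1·3850 = β·δ^2·5140, giving δ = 3850/5140 = 0.74903.
Now use the now-vs-future pair: 3039 = β·δ^2·8270 gives β = 3039/(0.56104·8270) ≈ 0.655.

β ≈ 0.655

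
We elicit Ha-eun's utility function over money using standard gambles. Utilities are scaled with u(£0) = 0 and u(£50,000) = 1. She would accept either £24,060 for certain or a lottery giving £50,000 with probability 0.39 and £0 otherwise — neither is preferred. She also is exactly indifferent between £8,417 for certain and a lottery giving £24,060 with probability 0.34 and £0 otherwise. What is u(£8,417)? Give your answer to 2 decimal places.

First, u(£24,060) = 0.39·u(£50,000) + 0.61·u(£0) = 0.39.
The second indifference gives u(£8,417) = 0.34·u(£24,060) + 0.66·u(£0) = 0.34·0.39 + 0.66·0.00 = 0.1326.

0.13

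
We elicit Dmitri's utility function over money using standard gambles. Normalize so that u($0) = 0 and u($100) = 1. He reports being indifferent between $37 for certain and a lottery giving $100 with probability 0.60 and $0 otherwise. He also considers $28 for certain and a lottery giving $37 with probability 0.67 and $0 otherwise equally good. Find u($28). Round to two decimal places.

From the first indifference, u($37) = 0.60·u($100) + 0.40·u($0) = 0.60·1 + 0.40·0 = 0.60.
Chaining: u($28) = 0.67·0.60 + 0.33·0.00 = 0.4020.

0.40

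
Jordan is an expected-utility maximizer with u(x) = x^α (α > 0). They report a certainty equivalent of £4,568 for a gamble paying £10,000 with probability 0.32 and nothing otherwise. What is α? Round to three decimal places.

Since u(0) = 0, the lottery's EU is 0.32·10000^α.
Setting u(4568) equal to that: 4568^α = 0.32·10000^α ⇒ (4568/10000)^α = 0.32.
Take logs: α = ln 0.32 / ln(4568/10000) ≈ 1.45427.

α ≈ 1.454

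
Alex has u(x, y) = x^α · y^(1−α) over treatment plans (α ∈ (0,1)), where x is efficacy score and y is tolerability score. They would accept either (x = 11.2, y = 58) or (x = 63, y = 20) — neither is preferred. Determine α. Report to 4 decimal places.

Indifference: 11.2^α · 58^(1−α) = 63^α · 20^(1−α).
(11.2/63)^α = (20/58)^(1−α); take logs: α·ln(11.2/63) = (1−α)·ln(20/58), i.e. α·-1.7272209 = (1−α)·-1.0647107.
With A = -1.7272209 and B = -1.0647107: α·A = (1−α)·B, so α = B/(A+B) = -1.0647107/-2.7919316 ≈ 0.3814.

α ≈ 0.3814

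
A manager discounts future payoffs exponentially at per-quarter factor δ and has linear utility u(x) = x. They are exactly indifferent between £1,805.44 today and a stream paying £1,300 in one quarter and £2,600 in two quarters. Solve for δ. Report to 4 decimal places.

δ ≈ 0.6200

Equating present values: 1805.44 = 1300δ + 2600δ².
So 2600δ² + 1300δ − 1805.44 = 0.
δ = (−1300 + √(1300² + 4·2600·1805.44)) / (2·2600) = (−1300 + √20466576.00) / 5200 ≈ 0.6200.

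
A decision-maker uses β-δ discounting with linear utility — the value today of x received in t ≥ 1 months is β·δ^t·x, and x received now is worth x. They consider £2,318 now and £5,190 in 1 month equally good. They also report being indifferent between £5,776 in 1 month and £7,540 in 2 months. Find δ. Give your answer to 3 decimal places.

Both payoffs in the second observation are in the future, so β drops out: δ^1·5776 = δ^2·7540 ⇒ δ = 5776/7540 = 0.76605.

δ ≈ 0.766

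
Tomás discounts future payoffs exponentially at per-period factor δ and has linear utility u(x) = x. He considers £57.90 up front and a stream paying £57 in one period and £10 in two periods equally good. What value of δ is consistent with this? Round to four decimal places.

δ ≈ 0.8799

The stream is worth 57δ + 10δ² today, so 57δ + 10δ² = 57.90.
That is, 10δ² + 57δ − 57.90 = 0, a quadratic in δ.
By the quadratic formula (taking the positive root), δ = (−57 + √5565.00) / 20 ≈ 0.8799.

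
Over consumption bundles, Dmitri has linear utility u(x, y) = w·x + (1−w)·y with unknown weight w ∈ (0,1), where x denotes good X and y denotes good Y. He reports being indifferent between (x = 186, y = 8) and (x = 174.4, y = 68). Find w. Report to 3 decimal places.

u(186,8) = u(174.4,68) means w·186 + (1−w)·8 = w·174.4 + (1−w)·68.
Rearranging, 11.6·w − 60·(1−w) = 0.
The marginal rate of substitution is 60/11.6, so w = 60/(11.6+60) = 0.838.

w = 0.838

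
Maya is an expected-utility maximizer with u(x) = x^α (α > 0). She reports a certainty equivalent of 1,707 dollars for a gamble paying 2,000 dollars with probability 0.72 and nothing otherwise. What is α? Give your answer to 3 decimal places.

α ≈ 2.074

The lottery's expected utility is 0.72·u(2000) + 0.28·u(0) = 0.72·2000^α (since u(0) = 0 for α > 0).
Setting u(1707) equal to that: 1707^α = 0.72·2000^α ⇒ (1707/2000)^α = 0.72.
α = ln(0.72) / ln(1707/2000) = -0.328504/-0.158410 ≈ 2.074.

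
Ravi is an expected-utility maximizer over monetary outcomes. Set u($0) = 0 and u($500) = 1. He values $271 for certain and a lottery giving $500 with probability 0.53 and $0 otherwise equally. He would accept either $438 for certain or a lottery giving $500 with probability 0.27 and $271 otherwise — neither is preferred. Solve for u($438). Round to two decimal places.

First, u($271) = 0.53·u($500) + 0.47·u($0) = 0.53.
The second indifference gives u($438) = 0.27·u($500) + 0.73·u($271) = 0.27·1.00 + 0.73·0.53 = 0.6569.

0.66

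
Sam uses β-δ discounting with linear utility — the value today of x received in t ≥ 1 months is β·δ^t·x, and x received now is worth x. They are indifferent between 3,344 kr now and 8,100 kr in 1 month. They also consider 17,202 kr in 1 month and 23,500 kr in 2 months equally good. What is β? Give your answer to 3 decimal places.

β ≈ 0.564

Both payoffs in the second observation are in the future, so β drops out: δ^1·17202 = δ^2·23500 ⇒ δ = 17202/23500 = 0.73200.
Now use the now-vs-future pair: 3344 = β·δ·8100 gives β = 3344/(0.73200·8100) ≈ 0.564.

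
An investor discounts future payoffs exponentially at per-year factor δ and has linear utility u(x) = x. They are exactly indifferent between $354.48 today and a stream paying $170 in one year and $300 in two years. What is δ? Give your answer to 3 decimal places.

Equating present values: 354.48 = 170δ + 300δ².
That is, 300δ² + 170δ − 354.48 = 0, a quadratic in δ.
The positive root is δ = [−170 + √(170² + 4·300·354.48)] / (2·300) = (−170 + 674.000)/600 ≈ 0.840.

δ ≈ 0.840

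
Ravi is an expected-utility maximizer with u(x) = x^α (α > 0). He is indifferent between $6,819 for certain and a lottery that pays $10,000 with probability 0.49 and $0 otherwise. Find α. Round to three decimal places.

EU(lottery) = 0.49·10000^α + 0.51·0 = 0.49·10000^α.
Indifference: 6819^α = 0.49·10000^α, so (6819/10000)^α = 0.49.
Take logs: α = ln 0.49 / ln(6819/10000) ≈ 1.86315.

α ≈ 1.863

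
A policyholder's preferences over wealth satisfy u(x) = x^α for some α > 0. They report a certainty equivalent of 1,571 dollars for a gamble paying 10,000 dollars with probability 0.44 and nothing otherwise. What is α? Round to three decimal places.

α ≈ 0.444

The lottery's expected utility is 0.44·u(10000) + 0.56·u(0) = 0.44·10000^α (since u(0) = 0 for α > 0).
Equating: 1571^α = 0.44·10000^α, i.e. 0.1571^α = 0.44.
α = ln(0.44) / ln(1571/10000) = -0.820981/-1.850873 ≈ 0.444.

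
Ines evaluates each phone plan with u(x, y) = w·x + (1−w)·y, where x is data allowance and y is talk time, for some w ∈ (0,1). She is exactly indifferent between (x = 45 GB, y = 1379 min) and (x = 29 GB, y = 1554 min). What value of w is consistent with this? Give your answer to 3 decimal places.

w = 0.916

Equating utilities: w·45 + (1−w)·1379 = w·29 + (1−w)·1554.
Collecting terms: w·16 = (1−w)·175.
So w/(1−w) = 175/16 = 10.9375, giving w = 175/(16+175) = 0.916.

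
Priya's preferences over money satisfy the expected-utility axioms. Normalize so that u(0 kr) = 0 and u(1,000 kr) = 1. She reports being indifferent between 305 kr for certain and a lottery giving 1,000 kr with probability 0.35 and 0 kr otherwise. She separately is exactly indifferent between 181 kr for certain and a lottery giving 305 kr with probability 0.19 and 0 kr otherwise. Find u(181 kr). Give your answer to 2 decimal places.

First, u(305 kr) = 0.35·u(1,000 kr) + 0.65·u(0 kr) = 0.35.
Then u(181 kr) = 0.19·u(305 kr) + 0.81·u(0 kr) = 0.19·0.35 + 0.81·0.00 = 0.0665.

0.07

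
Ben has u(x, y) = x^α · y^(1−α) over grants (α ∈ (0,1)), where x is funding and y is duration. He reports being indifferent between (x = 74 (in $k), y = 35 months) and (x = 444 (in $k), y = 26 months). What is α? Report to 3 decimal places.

α ≈ 0.142

Indifference: 74^α · 35^(1−α) = 444^α · 26^(1−α).
Rearrange to (74/444)^α = (26/35)^(1−α) and take logs: α·-1.791759 = (1−α)·-0.297252.
With A = -1.791759 and B = -0.297252: α·A = (1−α)·B, so α = B/(A+B) = -0.297252/-2.089011 ≈ 0.142.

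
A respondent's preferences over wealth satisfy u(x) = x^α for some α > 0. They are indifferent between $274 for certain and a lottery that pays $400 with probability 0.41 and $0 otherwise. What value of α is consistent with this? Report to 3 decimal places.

EU(lottery) = 0.41·400^α + 0.59·0 = 0.41·400^α.
Indifference: 274^α = 0.41·400^α, so (274/400)^α = 0.41.
α = ln(0.41) / ln(274/400) = -0.891598/-0.378336 ≈ 2.357.

α ≈ 2.357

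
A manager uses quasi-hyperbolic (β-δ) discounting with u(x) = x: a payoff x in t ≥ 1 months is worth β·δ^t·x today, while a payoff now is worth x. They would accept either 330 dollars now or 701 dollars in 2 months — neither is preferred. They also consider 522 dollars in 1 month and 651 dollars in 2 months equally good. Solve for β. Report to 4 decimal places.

β ≈ 0.7322

From the later pair, β·δ^1·522 = β·δ^2·651; dividing through, δ = 522/651 = 0.80184.
The first indifference: 330 = β·δ^2·701, so β = 330/(δ^2·701) = 330/(0.64295·701) ≈ 0.7322.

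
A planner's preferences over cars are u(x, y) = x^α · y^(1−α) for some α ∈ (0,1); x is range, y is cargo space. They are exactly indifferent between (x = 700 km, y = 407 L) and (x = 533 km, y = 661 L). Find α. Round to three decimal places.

The Cobb–Douglas utilities coincide, so 700^α·407^(1−α) = 533^α·661^(1−α).
Taking logs: α·ln 700 + (1−α)·ln 407 = α·ln 533 + (1−α)·ln 661, i.e. α·0.272559 = (1−α)·0.484941.
With A = 0.272559 and B = 0.484941: α·A = (1−α)·B, so α = B/(A+B) = 0.484941/0.757500 ≈ 0.640.

α ≈ 0.640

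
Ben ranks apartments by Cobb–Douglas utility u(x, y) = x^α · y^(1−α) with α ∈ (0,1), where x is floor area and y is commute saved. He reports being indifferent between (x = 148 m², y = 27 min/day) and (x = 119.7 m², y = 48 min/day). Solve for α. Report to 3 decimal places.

α ≈ 0.731

Indifference: 148^α · 27^(1−α) = 119.7^α · 48^(1−α).
(148/119.7)^α = (48/27)^(1−α); take logs: α·ln(148/119.7) = (1−α)·ln(48/27), i.e. α·0.212224 = (1−α)·0.575364.
So α/(1−α) = (0.575364)/(0.212224) = 2.711117, and α = 2.711117/3.711117 ≈ 0.731.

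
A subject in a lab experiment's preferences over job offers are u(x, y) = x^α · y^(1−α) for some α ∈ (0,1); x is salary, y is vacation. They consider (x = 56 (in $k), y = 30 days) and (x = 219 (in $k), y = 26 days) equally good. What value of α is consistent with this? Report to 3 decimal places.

Indifference: 56^α · 30^(1−α) = 219^α · 26^(1−α).
Rearrange to (56/219)^α = (26/30)^(1−α) and take logs: α·-1.363720 = (1−α)·-0.143101.
So α/(1−α) = (-0.143101)/(-1.363720) = 0.104934, and α = 0.104934/1.104934 ≈ 0.095.

α ≈ 0.095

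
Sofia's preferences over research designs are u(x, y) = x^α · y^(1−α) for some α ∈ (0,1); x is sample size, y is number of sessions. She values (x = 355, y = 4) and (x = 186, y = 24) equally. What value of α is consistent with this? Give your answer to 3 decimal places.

Indifference: 355^α · 4^(1−α) = 186^α · 24^(1−α).
Rearrange to (355/186)^α = (24/4)^(1−α) and take logs: α·0.646371 = (1−α)·1.791759.
So α/(1−α) = (1.791759)/(0.646371) = 2.772029, and α = 2.772029/3.772029 ≈ 0.735.

α ≈ 0.735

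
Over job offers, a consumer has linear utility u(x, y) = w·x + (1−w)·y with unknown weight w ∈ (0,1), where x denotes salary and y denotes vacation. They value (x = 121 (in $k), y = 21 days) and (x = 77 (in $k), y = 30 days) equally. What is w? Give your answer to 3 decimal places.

u(121,21) = u(77,30) means w·121 + (1−w)·21 = w·77 + (1−w)·30.
Rearranging, 44·w − 9·(1−w) = 0.
Hence w = 9/(44+9) = 9/53 = 0.170.

w = 0.170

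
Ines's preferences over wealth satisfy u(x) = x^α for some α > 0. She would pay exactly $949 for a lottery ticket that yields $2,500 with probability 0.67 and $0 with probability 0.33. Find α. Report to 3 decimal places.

EU(lottery) = 0.67·2500^α + 0.33·0 = 0.67·2500^α.
Indifference: 949^α = 0.67·2500^α, so (949/2500)^α = 0.67.
Taking logs: α·ln(949/2500) = ln(0.67), so α = -0.400478 / -0.968637 ≈ 0.413.

α ≈ 0.413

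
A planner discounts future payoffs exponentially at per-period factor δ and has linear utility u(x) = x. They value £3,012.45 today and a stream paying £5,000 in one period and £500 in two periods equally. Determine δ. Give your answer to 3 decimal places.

δ ≈ 0.570

Present value of the stream is 5000·δ + 500·δ². Indifference gives 5000δ + 500δ² = 3012.45.
That is, 500δ² + 5000δ − 3012.45 = 0, a quadratic in δ.
The positive root is δ = [−5000 + √(5000² + 4·500·3012.45)] / (2·500) = (−5000 + 5570.000)/1000 ≈ 0.570.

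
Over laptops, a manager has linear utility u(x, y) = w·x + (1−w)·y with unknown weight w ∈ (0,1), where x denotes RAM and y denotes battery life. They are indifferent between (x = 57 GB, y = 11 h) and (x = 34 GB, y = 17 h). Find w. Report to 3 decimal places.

w = 0.207

Equating utilities: w·57 + (1−w)·11 = w·34 + (1−w)·17.
Rearranging, 23·w − 6·(1−w) = 0.
So w/(1−w) = 6/23 = 0.2609, giving w = 6/(23+6) = 0.207.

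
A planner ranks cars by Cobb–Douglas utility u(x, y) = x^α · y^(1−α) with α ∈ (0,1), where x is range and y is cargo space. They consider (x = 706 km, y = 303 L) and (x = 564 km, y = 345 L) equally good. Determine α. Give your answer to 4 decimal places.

α ≈ 0.3663

Set the two utilities equal: 706^α·303^(1−α) = 564^α·345^(1−α).
(706/564)^α = (345/303)^(1−α); take logs: α·ln(706/564) = (1−α)·ln(345/303), i.e. α·0.2245610 = (1−α)·0.1298116.
So α/(1−α) = (0.1298116)/(0.2245610) = 0.5780683, and α = 0.5780683/1.5780683 ≈ 0.3663.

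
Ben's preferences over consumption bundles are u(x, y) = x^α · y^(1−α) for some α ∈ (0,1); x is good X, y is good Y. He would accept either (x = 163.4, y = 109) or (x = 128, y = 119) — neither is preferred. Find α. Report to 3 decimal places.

Set the two utilities equal: 163.4^α·109^(1−α) = 128^α·119^(1−α).
Rearrange to (163.4/128)^α = (119/109)^(1−α) and take logs: α·0.244171 = (1−α)·0.087776.
Thus α·(0.331947) = 0.087776, so α = 0.087776/0.331947 ≈ 0.264.

α ≈ 0.264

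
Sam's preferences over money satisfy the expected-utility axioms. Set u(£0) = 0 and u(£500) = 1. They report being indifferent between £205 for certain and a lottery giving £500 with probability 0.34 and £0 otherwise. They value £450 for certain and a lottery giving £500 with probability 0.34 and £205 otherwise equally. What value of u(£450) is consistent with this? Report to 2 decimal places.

First, u(£205) = 0.34·u(£500) + 0.66·u(£0) = 0.34.
Then u(£450) = 0.34·u(£500) + 0.66·u(£205) = 0.34·1.00 + 0.66·0.34 = 0.5644.

0.56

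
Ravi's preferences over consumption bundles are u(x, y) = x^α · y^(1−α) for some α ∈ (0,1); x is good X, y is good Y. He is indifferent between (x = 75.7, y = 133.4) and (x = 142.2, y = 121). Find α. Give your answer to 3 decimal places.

α ≈ 0.134

The Cobb–Douglas utilities coincide, so 75.7^α·133.4^(1−α) = 142.2^α·121^(1−α).
(75.7/142.2)^α = (121/133.4)^(1−α); take logs: α·ln(75.7/142.2) = (1−α)·ln(121/133.4), i.e. α·-0.630456 = (1−α)·-0.097562.
With A = -0.630456 and B = -0.097562: α·A = (1−α)·B, so α = B/(A+B) = -0.097562/-0.728018 ≈ 0.134.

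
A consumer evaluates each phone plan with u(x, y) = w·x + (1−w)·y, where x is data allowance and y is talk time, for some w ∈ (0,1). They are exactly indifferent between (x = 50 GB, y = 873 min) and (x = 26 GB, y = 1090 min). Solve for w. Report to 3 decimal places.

w = 0.900

Equating utilities: w·50 + (1−w)·873 = w·26 + (1−w)·1090.
Rearranging, 24·w − 217·(1−w) = 0.
Hence w = 217/(24+217) = 217/241 = 0.900.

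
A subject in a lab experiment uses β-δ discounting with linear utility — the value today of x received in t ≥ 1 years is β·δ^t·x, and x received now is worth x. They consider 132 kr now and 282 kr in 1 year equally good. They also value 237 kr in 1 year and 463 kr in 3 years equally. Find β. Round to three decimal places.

The second indifference involves only future payoffs, so β cancels: β·δ^1·237 = β·δ^3·463, giving δ^2 = 237/463 = 0.51188, so δ = 0.71546.
Now use the now-vs-future pair: 132 = β·δ·282 gives β = 132/(0.71546·282) ≈ 0.654.

β ≈ 0.654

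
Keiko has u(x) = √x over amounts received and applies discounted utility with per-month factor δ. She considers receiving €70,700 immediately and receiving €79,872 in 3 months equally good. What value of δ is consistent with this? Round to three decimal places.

δ ≈ 0.980

Indifference means u(70700) = δ^3 · u(79872), so δ^3 = u(70700)/u(79872).
Since u(x) = √x, δ^3 = √(70700/79872) = 0.94083.
Hence δ = (0.94083)^(1/3) = 0.97988.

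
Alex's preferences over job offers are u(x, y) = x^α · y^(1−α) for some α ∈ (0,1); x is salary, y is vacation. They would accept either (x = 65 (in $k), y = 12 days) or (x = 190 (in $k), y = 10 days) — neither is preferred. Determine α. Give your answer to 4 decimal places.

Set the two utilities equal: 65^α·12^(1−α) = 190^α·10^(1−α).
(65/190)^α = (10/12)^(1−α); take logs: α·ln(65/190) = (1−α)·ln(10/12), i.e. α·-1.0726368 = (1−α)·-0.1823216.
So α/(1−α) = (-0.1823216)/(-1.0726368) = 0.1699751, and α = 0.1699751/1.1699751 ≈ 0.1453.

α ≈ 0.1453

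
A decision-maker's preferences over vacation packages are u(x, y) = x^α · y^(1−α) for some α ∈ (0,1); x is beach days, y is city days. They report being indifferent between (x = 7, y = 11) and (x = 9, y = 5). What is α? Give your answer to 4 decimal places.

The Cobb–Douglas utilities coincide, so 7^α·11^(1−α) = 9^α·5^(1−α).
Taking logs: α·ln 7 + (1−α)·ln 11 = α·ln 9 + (1−α)·ln 5, i.e. α·-0.2513144 = (1−α)·-0.7884574.
So α/(1−α) = (-0.7884574)/(-0.2513144) = 3.1373347, and α = 3.1373347/4.1373347 ≈ 0.7583.

α ≈ 0.7583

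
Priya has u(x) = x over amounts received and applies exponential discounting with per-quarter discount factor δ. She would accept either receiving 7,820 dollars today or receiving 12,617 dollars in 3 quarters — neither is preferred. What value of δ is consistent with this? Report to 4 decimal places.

δ ≈ 0.8526

The payoff in 3 quarters is discounted by δ^3, so u(7820) = δ^3·u(12617) and δ^3 = u(7820)/u(12617).
With u(x) = x: δ^3 = 7820/12617 = 0.61980.
So δ = 0.61980^(1/3) ≈ 0.8526.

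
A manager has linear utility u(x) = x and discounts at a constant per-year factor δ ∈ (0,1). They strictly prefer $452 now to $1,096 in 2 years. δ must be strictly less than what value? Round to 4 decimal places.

δ < 0.6422

Under u(x) = x this choice says 452 > δ^2·1096.
Hence δ^2 < 452/1096 = 0.41241, and x ↦ x^(1/2) is increasing on (0,∞).
δ < (452/1096)^(1/2) ≈ 0.6422.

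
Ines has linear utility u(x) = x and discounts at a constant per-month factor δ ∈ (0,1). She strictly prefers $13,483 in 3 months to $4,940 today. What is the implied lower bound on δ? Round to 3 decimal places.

Comparing present values: 4940 < δ^3·13483.
So δ^3 > 4940/13483 = 0.36639; taking the cube root of both positive sides preserves the inequality.
δ > 0.36639^(1/3) = 0.716.

δ > 0.716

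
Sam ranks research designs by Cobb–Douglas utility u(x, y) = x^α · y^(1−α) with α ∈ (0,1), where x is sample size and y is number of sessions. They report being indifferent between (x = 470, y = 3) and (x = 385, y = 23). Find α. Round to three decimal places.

Indifference: 470^α · 3^(1−α) = 385^α · 23^(1−α).
Taking logs: α·ln 470 + (1−α)·ln 3 = α·ln 385 + (1−α)·ln 23, i.e. α·0.199489 = (1−α)·2.036882.
So α/(1−α) = (2.036882)/(0.199489) = 10.210498, and α = 10.210498/11.210498 ≈ 0.911.

α ≈ 0.911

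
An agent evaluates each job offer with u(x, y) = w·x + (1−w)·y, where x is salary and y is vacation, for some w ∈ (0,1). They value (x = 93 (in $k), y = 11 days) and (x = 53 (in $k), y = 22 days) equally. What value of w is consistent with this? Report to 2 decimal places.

Indifference: w·93 + (1−w)·11 = w·53 + (1−w)·22.
Rearranging, 40·w − 11·(1−w) = 0.
So w/(1−w) = 11/40 = 0.2750, giving w = 11/(40+11) = 0.22.

w = 0.22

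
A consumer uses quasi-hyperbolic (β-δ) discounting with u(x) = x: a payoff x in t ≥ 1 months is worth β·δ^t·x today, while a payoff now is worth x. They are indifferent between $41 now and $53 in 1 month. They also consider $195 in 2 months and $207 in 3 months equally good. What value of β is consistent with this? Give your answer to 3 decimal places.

From the later pair, β·δ^2·195 = β·δ^3·207; dividing through, δ = 195/207 = 0.94203.
Substituting δ into 41 = β·δ·53: β = 41/(49.928) ≈ 0.821.

β ≈ 0.821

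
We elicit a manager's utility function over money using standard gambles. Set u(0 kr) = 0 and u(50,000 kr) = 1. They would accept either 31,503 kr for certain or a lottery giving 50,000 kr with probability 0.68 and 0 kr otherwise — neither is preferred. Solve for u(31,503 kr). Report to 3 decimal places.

The indifference gives u(31,503 kr) = 0.68·u(50,000 kr) + 0.32·u(0 kr) = 0.68·1 + 0.32·0 = 0.68.

0.680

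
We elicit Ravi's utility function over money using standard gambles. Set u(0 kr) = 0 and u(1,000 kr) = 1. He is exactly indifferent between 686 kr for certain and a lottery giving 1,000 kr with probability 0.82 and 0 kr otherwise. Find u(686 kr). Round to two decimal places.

0.82

u(686 kr) equals the lottery's expected utility: 0.82·1 + 0.18·0 = 0.82.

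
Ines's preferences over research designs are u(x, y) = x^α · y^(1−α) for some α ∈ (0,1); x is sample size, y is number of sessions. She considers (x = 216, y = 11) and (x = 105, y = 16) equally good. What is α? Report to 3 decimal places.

The Cobb–Douglas utilities coincide, so 216^α·11^(1−α) = 105^α·16^(1−α).
(216/105)^α = (16/11)^(1−α); take logs: α·ln(216/105) = (1−α)·ln(16/11), i.e. α·0.721318 = (1−α)·0.374693.
With A = 0.721318 and B = 0.374693: α·A = (1−α)·B, so α = B/(A+B) = 0.374693/1.096011 ≈ 0.342.

α ≈ 0.342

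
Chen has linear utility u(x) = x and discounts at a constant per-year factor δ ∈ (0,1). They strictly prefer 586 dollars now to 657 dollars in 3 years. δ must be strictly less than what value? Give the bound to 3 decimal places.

δ < 0.963

Under u(x) = x this choice says 586 > δ^3·657.
So δ^3 < 586/657 = 0.89193; taking the cube root of both positive sides preserves the inequality.
δ < (586/657)^(1/3) ≈ 0.963.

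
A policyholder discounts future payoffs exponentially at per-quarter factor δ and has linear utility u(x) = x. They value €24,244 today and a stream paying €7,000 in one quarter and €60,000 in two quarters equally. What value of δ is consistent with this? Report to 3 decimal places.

δ ≈ 0.580

The stream is worth 7000δ + 60000δ² today, so 7000δ + 60000δ² = 24244.
Rearranged: 60000δ² + 7000δ − 24244 = 0.
δ = (−7000 + √(7000² + 4·60000·24244)) / (2·60000) = (−7000 + √5867560000.00) / 120000 ≈ 0.580.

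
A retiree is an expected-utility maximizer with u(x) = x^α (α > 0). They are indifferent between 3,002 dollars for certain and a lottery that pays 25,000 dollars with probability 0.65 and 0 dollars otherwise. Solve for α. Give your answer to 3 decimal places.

Since u(0) = 0, the lottery's EU is 0.65·25000^α.
Equating: 3002^α = 0.65·25000^α, i.e. 0.1201^α = 0.65.
α = ln(0.65) / ln(3002/25000) = -0.430783/-2.119597 ≈ 0.203.

α ≈ 0.203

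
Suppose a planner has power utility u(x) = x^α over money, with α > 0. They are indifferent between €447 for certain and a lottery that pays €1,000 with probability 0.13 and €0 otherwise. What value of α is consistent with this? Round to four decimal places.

Since u(0) = 0, the lottery's EU is 0.13·1000^α.
Indifference: 447^α = 0.13·1000^α, so (447/1000)^α = 0.13.
Take logs: α = ln 0.13 / ln(447/1000) ≈ 2.533817.

α ≈ 2.5338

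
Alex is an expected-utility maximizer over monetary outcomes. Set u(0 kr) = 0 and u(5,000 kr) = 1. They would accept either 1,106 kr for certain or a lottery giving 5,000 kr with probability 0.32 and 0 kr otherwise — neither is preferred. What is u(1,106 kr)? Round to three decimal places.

By the standard-gamble method, u(1,106 kr) is just the indifference probability on the best outcome: 0.32.

0.320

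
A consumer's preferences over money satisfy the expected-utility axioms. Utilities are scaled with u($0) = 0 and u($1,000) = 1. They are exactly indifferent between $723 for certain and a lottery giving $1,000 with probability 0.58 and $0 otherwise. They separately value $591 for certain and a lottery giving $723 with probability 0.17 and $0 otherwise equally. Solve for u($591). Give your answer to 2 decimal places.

From the first indifference, u($723) = 0.58·u($1,000) + 0.42·u($0) = 0.58·1 + 0.42·0 = 0.58.
Then u($591) = 0.17·u($723) + 0.83·u($0) = 0.17·0.58 + 0.83·0.00 = 0.0986.

0.10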